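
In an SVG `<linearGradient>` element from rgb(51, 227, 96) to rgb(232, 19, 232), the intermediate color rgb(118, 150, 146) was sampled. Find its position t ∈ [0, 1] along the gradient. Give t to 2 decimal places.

Invert the lerp on the G channel (largest span, 208): t = (150 − 227) / (19 − 227) = -77/-208 = 0.37019.
Check on R: (118 − 51)/(232 − 51) = 0.3702 ✓

0.37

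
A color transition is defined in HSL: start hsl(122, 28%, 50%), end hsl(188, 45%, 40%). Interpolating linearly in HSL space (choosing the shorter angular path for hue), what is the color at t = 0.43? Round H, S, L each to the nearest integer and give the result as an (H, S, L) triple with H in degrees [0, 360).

Hue arc: Δh = 188 − 122 = 66° (|Δh| ≤ 180, already the shorter path).
H = 122 + 0.43 × (66) = 150.38 → 150°
S = 28 + 0.43 × (45 − 28) = 35.31 → 35%
L = 50 + 0.43 × (40 − 50) = 45.7 → 46%

(150, 35, 46)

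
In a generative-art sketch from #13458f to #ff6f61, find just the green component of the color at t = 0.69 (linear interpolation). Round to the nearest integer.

98

G₁ = 69 (from #13458f), G₂ = 111 (from #ff6f61).
G = 69 + 0.69 × (111 − 69) = 97.98 → 98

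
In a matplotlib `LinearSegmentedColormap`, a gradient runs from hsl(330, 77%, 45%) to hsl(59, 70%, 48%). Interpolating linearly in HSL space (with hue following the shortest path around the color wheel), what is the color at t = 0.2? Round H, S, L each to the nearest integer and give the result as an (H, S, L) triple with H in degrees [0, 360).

(348, 76, 46)

Hue: 59 − 330 = -271°, but |-271| > 180 so the shorter arc goes the other way: Δh = -271 + 360 = 89°.
H = 330 + 0.2 × (89) = 347.8 → 348°
S = 77 + 0.2 × (70 − 77) = 75.6 → 76%
L = 45 + 0.2 × (48 − 45) = 45.6 → 46%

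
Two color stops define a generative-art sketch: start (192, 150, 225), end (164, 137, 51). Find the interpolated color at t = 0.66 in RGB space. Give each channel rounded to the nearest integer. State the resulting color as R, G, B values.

R = 192 + 0.66 × (164 − 192) = 192 + 0.66 × -28 = 173.52 → 174
G = 150 + 0.66 × (137 − 150) = 150 + 0.66 × -13 = 141.42 → 141
B = 225 + 0.66 × (51 − 225) = 225 + 0.66 × -174 = 110.16 → 110

(174, 141, 110)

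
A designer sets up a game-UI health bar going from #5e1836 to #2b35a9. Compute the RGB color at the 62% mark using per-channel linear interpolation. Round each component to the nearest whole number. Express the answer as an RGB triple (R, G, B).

(62, 42, 125)

#5e1836 → (94, 24, 54); #2b35a9 → (43, 53, 169).
62% corresponds to t = 0.62.
R = 94 + 0.62 × (43 − 94) = 94 + 0.62 × -51 = 62.38 → 62
G = 24 + 0.62 × (53 − 24) = 24 + 0.62 × 29 = 41.98 → 42
B = 54 + 0.62 × (169 − 54) = 54 + 0.62 × 115 = 125.3 → 125
So the blended color is (62, 42, 125), about #3e2a7d.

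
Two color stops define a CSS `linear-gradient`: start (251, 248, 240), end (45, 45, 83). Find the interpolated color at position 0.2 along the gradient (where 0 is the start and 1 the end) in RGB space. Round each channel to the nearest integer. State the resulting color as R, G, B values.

(210, 207, 209)

R = 251 + 0.2 × (45 − 251) = 251 + 0.2 × -206 = 209.8 → 210
G = 248 + 0.2 × (45 − 248) = 248 + 0.2 × -203 = 207.4 → 207
B = 240 + 0.2 × (83 − 240) = 240 + 0.2 × -157 = 208.6 → 209
So the blended color is (210, 207, 209), about #d2cfd1.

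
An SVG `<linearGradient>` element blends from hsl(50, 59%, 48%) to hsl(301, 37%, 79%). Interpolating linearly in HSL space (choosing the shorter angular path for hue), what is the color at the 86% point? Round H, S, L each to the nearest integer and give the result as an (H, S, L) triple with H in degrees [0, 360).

Hue: 301 − 50 = 251°, but |251| > 180 so the shorter arc goes the other way: Δh = 251 − 360 = -109°.
H = 50 + 0.86 × (-109) = -43.74 → -44 → -44 mod 360 = 316°
S = 59 + 0.86 × (37 − 59) = 40.08 → 40%
L = 48 + 0.86 × (79 − 48) = 74.66 → 75%

(316, 40, 75)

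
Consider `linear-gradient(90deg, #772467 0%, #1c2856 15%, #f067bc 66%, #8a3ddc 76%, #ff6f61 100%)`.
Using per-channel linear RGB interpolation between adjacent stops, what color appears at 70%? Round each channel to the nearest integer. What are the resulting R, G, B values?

(199, 86, 201)

70% lies between the 66% and 76% stops, so the local fraction is t = (70 − 66)/(76 − 66) = 4/10 ≈ 0.4.
#f067bc → (240, 103, 188); #8a3ddc → (138, 61, 220).
R = 240 + 0.4 × (138 − 240) = 199.2 → 199
G = 103 + 0.4 × (61 − 103) = 86.2 → 86
B = 188 + 0.4 × (220 − 188) = 200.8 → 201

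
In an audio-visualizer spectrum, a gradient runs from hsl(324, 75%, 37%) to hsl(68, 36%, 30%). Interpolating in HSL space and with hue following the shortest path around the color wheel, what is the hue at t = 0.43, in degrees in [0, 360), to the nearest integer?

Hue: 68 − 324 = -256°, but |-256| > 180 so the shorter arc goes the other way: Δh = -256 + 360 = 104°.
H = 324 + 0.43 × (104) = 368.72 → 369 → 369 mod 360 = 9°

9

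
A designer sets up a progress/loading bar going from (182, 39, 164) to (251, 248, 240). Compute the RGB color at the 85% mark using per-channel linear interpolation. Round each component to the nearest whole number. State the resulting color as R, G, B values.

(241, 217, 229)

85% corresponds to t = 0.85.
R = 182 + 0.85 × (251 − 182) = 182 + 0.85 × 69 = 240.65 → 241
G = 39 + 0.85 × (248 − 39) = 39 + 0.85 × 209 = 216.65 → 217
B = 164 + 0.85 × (240 − 164) = 164 + 0.85 × 76 = 228.6 → 229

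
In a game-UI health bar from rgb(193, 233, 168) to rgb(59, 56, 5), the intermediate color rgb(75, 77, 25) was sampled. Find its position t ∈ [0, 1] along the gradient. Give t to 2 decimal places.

0.88

Invert the lerp on the G channel (largest span, 177): t = (77 − 233) / (56 − 233) = -156/-177 = 0.88136.
Check on R: (75 − 193)/(59 − 193) = 0.8806 ✓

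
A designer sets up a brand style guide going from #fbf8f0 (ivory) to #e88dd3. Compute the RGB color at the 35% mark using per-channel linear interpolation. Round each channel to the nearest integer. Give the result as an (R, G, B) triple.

#fbf8f0 → (251, 248, 240); #e88dd3 → (232, 141, 211).
35% corresponds to t = 0.35.
R = 251 + 0.35 × (232 − 251) = 251 + 0.35 × -19 = 244.35 → 244
G = 248 + 0.35 × (141 − 248) = 248 + 0.35 × -107 = 210.55 → 211
B = 240 + 0.35 × (211 − 240) = 240 + 0.35 × -29 = 229.85 → 230
So the blended color is (244, 211, 230), about #f4d3e6.

(244, 211, 230)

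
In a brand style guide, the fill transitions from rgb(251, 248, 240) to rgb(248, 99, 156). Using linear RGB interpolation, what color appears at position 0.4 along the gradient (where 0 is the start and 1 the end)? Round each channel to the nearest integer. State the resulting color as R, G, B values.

R = 251 + 0.4 × (248 − 251) = 251 + 0.4 × -3 = 249.8 → 250
G = 248 + 0.4 × (99 − 248) = 248 + 0.4 × -149 = 188.4 → 188
B = 240 + 0.4 × (156 − 240) = 240 + 0.4 × -84 = 206.4 → 206

(250, 188, 206)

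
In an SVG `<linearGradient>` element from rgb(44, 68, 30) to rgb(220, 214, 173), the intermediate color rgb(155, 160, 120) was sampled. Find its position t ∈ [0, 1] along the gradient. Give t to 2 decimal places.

Invert the lerp on the R channel (largest span, 176): t = (155 − 44) / (220 − 44) = 111/176 = 0.63068.
Check on G: (160 − 68)/(214 − 68) = 0.6301 ✓

0.63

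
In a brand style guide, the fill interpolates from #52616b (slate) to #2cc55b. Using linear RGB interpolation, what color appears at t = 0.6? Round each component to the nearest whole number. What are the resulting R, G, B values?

#52616b → (82, 97, 107); #2cc55b → (44, 197, 91).
R = 82 + 0.6 × (44 − 82) = 82 + 0.6 × -38 = 59.2 → 59
G = 97 + 0.6 × (197 − 97) = 97 + 0.6 × 100 = 157 → 157
B = 107 + 0.6 × (91 − 107) = 107 + 0.6 × -16 = 97.4 → 97

(59, 157, 97)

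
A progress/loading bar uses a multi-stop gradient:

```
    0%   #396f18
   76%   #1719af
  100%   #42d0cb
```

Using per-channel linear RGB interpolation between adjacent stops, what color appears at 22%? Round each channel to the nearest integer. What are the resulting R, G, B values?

(47, 86, 68)

22% lies between the 0% and 76% stops, so the local fraction is t = (22 − 0)/(76 − 0) = 22/76 ≈ 0.2895.
#396f18 → (57, 111, 24); #1719af → (23, 25, 175).
R = 57 + 0.2895 × (23 − 57) = 47.157 → 47
G = 111 + 0.2895 × (25 − 111) = 86.103 → 86
B = 24 + 0.2895 × (175 − 24) = 67.714 → 68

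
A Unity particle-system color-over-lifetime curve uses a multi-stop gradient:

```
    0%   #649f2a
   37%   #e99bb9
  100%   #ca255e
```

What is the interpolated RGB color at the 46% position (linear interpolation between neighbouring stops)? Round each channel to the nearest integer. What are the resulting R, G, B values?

46% lies between the 37% and 100% stops, so the local fraction is t = (46 − 37)/(100 − 37) = 9/63 ≈ 0.1429.
#e99bb9 → (233, 155, 185); #ca255e → (202, 37, 94).
R = 233 + 0.1429 × (202 − 233) = 228.57 → 229
G = 155 + 0.1429 × (37 − 155) = 138.138 → 138
B = 185 + 0.1429 × (94 − 185) = 171.996 → 172

(229, 138, 172)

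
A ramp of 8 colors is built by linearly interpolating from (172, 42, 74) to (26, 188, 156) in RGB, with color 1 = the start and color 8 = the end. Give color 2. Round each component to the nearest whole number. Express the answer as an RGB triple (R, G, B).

(151, 63, 86)

With 8 swatches and endpoints inclusive, swatch 2 sits at t = (2 − 1)/(8 − 1) = 1/7 ≈ 0.1429.
R = 172 + 0.1429 × (26 − 172) = 151.137 → 151
G = 42 + 0.1429 × (188 − 42) = 62.863 → 63
B = 74 + 0.1429 × (156 − 74) = 85.718 → 86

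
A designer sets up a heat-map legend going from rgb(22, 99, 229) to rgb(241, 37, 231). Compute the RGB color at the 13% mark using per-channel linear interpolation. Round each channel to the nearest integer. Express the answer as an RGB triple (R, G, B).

13% corresponds to t = 0.13.
R = 22 + 0.13 × (241 − 22) = 22 + 0.13 × 219 = 50.47 → 50
G = 99 + 0.13 × (37 − 99) = 99 + 0.13 × -62 = 90.94 → 91
B = 229 + 0.13 × (231 − 229) = 229 + 0.13 × 2 = 229.26 → 229

(50, 91, 229)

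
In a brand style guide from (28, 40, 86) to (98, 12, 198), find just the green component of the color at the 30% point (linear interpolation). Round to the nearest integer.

32

G = 40 + 0.3 × (12 − 40) = 31.6 → 32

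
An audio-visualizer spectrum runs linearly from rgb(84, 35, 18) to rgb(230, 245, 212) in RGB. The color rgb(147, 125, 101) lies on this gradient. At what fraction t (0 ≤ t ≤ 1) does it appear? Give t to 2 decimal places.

0.43

Invert the lerp on the G channel (largest span, 210): t = (125 − 35) / (245 − 35) = 90/210 = 0.42857.
Check on R: (147 − 84)/(230 − 84) = 0.4315 ✓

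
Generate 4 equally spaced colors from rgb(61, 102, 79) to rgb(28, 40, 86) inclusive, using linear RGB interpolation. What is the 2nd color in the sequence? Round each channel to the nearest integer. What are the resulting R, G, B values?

With 4 swatches and endpoints inclusive, swatch 2 sits at t = (2 − 1)/(4 − 1) = 1/3 ≈ 0.3333.
R = 61 + 0.3333 × (28 − 61) = 50.001 → 50
G = 102 + 0.3333 × (40 − 102) = 81.335 → 81
B = 79 + 0.3333 × (86 − 79) = 81.333 → 81

(50, 81, 81)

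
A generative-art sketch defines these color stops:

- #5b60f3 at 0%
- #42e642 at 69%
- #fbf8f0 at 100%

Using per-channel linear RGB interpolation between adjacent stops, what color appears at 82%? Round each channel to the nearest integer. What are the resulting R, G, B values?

(144, 238, 139)

82% lies between the 69% and 100% stops, so the local fraction is t = (82 − 69)/(100 − 69) = 13/31 ≈ 0.4194.
#42e642 → (66, 230, 66); #fbf8f0 → (251, 248, 240).
R = 66 + 0.4194 × (251 − 66) = 143.589 → 144
G = 230 + 0.4194 × (248 − 230) = 237.549 → 238
B = 66 + 0.4194 × (240 − 66) = 138.976 → 139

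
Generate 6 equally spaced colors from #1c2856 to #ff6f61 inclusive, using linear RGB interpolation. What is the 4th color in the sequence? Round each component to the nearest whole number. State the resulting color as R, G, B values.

With 6 swatches and endpoints inclusive, swatch 4 sits at t = (4 − 1)/(6 − 1) = 3/5 ≈ 0.6.
#1c2856 → (28, 40, 86); #ff6f61 → (255, 111, 97).
R = 28 + 0.6 × (255 − 28) = 164.2 → 164
G = 40 + 0.6 × (111 − 40) = 82.6 → 83
B = 86 + 0.6 × (97 − 86) = 92.6 → 93

(164, 83, 93)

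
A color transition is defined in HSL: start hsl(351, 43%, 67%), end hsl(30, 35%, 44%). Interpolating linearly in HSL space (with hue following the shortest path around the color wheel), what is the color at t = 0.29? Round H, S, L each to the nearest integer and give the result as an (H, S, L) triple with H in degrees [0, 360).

Hue: 30 − 351 = -321°, but |-321| > 180 so the shorter arc goes the other way: Δh = -321 + 360 = 39°.
H = 351 + 0.29 × (39) = 362.31 → 362 → 362 mod 360 = 2°
S = 43 + 0.29 × (35 − 43) = 40.68 → 41%
L = 67 + 0.29 × (44 − 67) = 60.33 → 60%

(2, 41, 60)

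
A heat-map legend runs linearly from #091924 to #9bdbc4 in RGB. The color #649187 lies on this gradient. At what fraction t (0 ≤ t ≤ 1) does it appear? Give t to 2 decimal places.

0.62

Invert the lerp on the G channel (largest span, 194): t = (145 − 25) / (219 − 25) = 120/194 = 0.61856.
Check on R: (100 − 9)/(155 − 9) = 0.6233 ✓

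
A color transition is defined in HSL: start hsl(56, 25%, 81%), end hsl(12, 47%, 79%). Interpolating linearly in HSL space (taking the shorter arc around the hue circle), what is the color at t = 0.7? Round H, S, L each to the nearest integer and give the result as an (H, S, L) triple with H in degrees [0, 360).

(25, 40, 80)

Hue arc: Δh = 12 − 56 = -44° (|Δh| ≤ 180, already the shorter path).
H = 56 + 0.7 × (-44) = 25.2 → 25°
S = 25 + 0.7 × (47 − 25) = 40.4 → 40%
L = 81 + 0.7 × (79 − 81) = 79.6 → 80%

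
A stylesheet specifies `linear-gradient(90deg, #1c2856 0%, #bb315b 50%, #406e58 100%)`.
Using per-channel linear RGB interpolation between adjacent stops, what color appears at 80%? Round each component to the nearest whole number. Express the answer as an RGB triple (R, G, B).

(113, 86, 89)

80% lies between the 50% and 100% stops, so the local fraction is t = (80 − 50)/(100 − 50) = 30/50 ≈ 0.6.
#bb315b → (187, 49, 91); #406e58 → (64, 110, 88).
R = 187 + 0.6 × (64 − 187) = 113.2 → 113
G = 49 + 0.6 × (110 − 49) = 85.6 → 86
B = 91 + 0.6 × (88 − 91) = 89.2 → 89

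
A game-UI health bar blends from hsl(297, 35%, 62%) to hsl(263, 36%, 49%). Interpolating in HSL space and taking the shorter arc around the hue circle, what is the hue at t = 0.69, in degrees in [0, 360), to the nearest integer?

Hue arc: Δh = 263 − 297 = -34° (|Δh| ≤ 180, already the shorter path).
H = 297 + 0.69 × (-34) = 273.54 → 274°

274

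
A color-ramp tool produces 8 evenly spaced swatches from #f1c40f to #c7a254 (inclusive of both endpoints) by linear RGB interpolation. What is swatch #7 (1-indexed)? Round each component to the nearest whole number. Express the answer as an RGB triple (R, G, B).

(205, 167, 74)

With 8 swatches and endpoints inclusive, swatch 7 sits at t = (7 − 1)/(8 − 1) = 6/7 ≈ 0.8571.
#f1c40f → (241, 196, 15); #c7a254 → (199, 162, 84).
R = 241 + 0.8571 × (199 − 241) = 205.002 → 205
G = 196 + 0.8571 × (162 − 196) = 166.859 → 167
B = 15 + 0.8571 × (84 − 15) = 74.14 → 74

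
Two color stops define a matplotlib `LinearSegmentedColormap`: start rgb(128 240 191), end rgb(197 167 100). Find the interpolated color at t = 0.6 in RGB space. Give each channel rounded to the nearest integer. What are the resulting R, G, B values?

(169, 196, 136)

R = 128 + 0.6 × (197 − 128) = 128 + 0.6 × 69 = 169.4 → 169
G = 240 + 0.6 × (167 − 240) = 240 + 0.6 × -73 = 196.2 → 196
B = 191 + 0.6 × (100 − 191) = 191 + 0.6 × -91 = 136.4 → 136
So the blended color is (169, 196, 136), about #a9c488.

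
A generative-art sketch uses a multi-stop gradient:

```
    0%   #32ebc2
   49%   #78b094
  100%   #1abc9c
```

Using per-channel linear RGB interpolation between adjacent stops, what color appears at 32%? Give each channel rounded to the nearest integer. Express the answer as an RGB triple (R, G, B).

32% lies between the 0% and 49% stops, so the local fraction is t = (32 − 0)/(49 − 0) = 32/49 ≈ 0.6531.
#32ebc2 → (50, 235, 194); #78b094 → (120, 176, 148).
R = 50 + 0.6531 × (120 − 50) = 95.717 → 96
G = 235 + 0.6531 × (176 − 235) = 196.467 → 196
B = 194 + 0.6531 × (148 − 194) = 163.957 → 164

(96, 196, 164)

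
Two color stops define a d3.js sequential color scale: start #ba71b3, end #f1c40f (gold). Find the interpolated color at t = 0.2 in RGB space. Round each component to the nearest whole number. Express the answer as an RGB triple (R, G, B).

(197, 130, 146)

#ba71b3 → (186, 113, 179); #f1c40f → (241, 196, 15).
R = 186 + 0.2 × (241 − 186) = 186 + 0.2 × 55 = 197 → 197
G = 113 + 0.2 × (196 − 113) = 113 + 0.2 × 83 = 129.6 → 130
B = 179 + 0.2 × (15 − 179) = 179 + 0.2 × -164 = 146.2 → 146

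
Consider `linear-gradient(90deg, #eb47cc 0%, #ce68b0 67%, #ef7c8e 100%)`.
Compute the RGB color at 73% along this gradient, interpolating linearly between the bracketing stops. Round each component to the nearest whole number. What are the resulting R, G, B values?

(212, 108, 170)

73% lies between the 67% and 100% stops, so the local fraction is t = (73 − 67)/(100 − 67) = 6/33 ≈ 0.1818.
#ce68b0 → (206, 104, 176); #ef7c8e → (239, 124, 142).
R = 206 + 0.1818 × (239 − 206) = 211.999 → 212
G = 104 + 0.1818 × (124 − 104) = 107.636 → 108
B = 176 + 0.1818 × (142 − 176) = 169.819 → 170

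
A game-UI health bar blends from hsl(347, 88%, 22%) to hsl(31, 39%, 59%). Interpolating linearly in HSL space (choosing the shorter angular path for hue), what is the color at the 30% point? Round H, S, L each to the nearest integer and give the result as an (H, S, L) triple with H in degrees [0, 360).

Hue: 31 − 347 = -316°, but |-316| > 180 so the shorter arc goes the other way: Δh = -316 + 360 = 44°.
H = 347 + 0.3 × (44) = 360.2 → 360 → 360 mod 360 = 0°
S = 88 + 0.3 × (39 − 88) = 73.3 → 73%
L = 22 + 0.3 × (59 − 22) = 33.1 → 33%

(0, 73, 33)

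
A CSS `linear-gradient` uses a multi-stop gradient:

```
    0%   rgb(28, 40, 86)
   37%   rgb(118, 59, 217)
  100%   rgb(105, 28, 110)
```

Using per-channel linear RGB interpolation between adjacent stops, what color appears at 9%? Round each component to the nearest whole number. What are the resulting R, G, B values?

(50, 45, 118)

9% lies between the 0% and 37% stops, so the local fraction is t = (9 − 0)/(37 − 0) = 9/37 ≈ 0.2432.
R = 28 + 0.2432 × (118 − 28) = 49.888 → 50
G = 40 + 0.2432 × (59 − 40) = 44.621 → 45
B = 86 + 0.2432 × (217 − 86) = 117.859 → 118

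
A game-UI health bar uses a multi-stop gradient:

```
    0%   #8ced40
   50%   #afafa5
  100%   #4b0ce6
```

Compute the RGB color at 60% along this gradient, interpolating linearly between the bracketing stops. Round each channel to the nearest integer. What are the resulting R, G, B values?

60% lies between the 50% and 100% stops, so the local fraction is t = (60 − 50)/(100 − 50) = 10/50 ≈ 0.2.
#afafa5 → (175, 175, 165); #4b0ce6 → (75, 12, 230).
R = 175 + 0.2 × (75 − 175) = 155 → 155
G = 175 + 0.2 × (12 − 175) = 142.4 → 142
B = 165 + 0.2 × (230 − 165) = 178 → 178

(155, 142, 178)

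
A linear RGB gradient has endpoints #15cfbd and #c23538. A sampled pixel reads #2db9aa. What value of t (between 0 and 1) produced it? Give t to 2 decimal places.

0.14

Invert the lerp on the R channel (largest span, 173): t = (45 − 21) / (194 − 21) = 24/173 = 0.13873.
Check on G: (185 − 207)/(53 − 207) = 0.1429 ✓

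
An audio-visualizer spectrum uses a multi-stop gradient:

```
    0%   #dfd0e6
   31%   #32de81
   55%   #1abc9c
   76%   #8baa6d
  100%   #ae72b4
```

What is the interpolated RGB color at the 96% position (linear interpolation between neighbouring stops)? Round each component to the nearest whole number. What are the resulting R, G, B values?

(168, 123, 168)

96% lies between the 76% and 100% stops, so the local fraction is t = (96 − 76)/(100 − 76) = 20/24 ≈ 0.8333.
#8baa6d → (139, 170, 109); #ae72b4 → (174, 114, 180).
R = 139 + 0.8333 × (174 − 139) = 168.166 → 168
G = 170 + 0.8333 × (114 − 170) = 123.335 → 123
B = 109 + 0.8333 × (180 − 109) = 168.164 → 168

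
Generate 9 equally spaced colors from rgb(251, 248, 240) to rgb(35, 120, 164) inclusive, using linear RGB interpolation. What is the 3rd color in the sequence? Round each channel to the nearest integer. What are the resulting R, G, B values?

With 9 swatches and endpoints inclusive, swatch 3 sits at t = (3 − 1)/(9 − 1) = 2/8 ≈ 0.25.
R = 251 + 0.25 × (35 − 251) = 197 → 197
G = 248 + 0.25 × (120 − 248) = 216 → 216
B = 240 + 0.25 × (164 − 240) = 221 → 221

(197, 216, 221)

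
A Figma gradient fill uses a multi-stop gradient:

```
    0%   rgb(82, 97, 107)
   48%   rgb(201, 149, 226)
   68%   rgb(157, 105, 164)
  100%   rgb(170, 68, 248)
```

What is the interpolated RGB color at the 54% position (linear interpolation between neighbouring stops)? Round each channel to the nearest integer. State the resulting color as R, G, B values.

54% lies between the 48% and 68% stops, so the local fraction is t = (54 − 48)/(68 − 48) = 6/20 ≈ 0.3.
R = 201 + 0.3 × (157 − 201) = 187.8 → 188
G = 149 + 0.3 × (105 − 149) = 135.8 → 136
B = 226 + 0.3 × (164 − 226) = 207.4 → 207

(188, 136, 207)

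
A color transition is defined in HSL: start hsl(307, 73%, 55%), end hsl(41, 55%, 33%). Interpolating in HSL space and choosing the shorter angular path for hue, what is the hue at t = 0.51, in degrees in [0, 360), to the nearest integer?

Hue: 41 − 307 = -266°, but |-266| > 180 so the shorter arc goes the other way: Δh = -266 + 360 = 94°.
H = 307 + 0.51 × (94) = 354.94 → 355°

355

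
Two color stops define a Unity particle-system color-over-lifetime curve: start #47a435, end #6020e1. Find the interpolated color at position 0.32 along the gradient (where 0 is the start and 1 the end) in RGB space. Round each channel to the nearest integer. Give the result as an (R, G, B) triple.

#47a435 → (71, 164, 53); #6020e1 → (96, 32, 225).
R = 71 + 0.32 × (96 − 71) = 71 + 0.32 × 25 = 79 → 79
G = 164 + 0.32 × (32 − 164) = 164 + 0.32 × -132 = 121.76 → 122
B = 53 + 0.32 × (225 − 53) = 53 + 0.32 × 172 = 108.04 → 108

(79, 122, 108)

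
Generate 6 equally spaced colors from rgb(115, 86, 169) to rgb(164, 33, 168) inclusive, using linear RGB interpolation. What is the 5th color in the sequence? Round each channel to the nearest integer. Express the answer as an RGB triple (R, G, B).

With 6 swatches and endpoints inclusive, swatch 5 sits at t = (5 − 1)/(6 − 1) = 4/5 ≈ 0.8.
R = 115 + 0.8 × (164 − 115) = 154.2 → 154
G = 86 + 0.8 × (33 − 86) = 43.6 → 44
B = 169 + 0.8 × (168 − 169) = 168.2 → 168

(154, 44, 168)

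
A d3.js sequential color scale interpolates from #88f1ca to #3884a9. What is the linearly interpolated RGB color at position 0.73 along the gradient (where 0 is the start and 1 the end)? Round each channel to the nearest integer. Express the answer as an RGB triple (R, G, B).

#88f1ca → (136, 241, 202); #3884a9 → (56, 132, 169).
R = 136 + 0.73 × (56 − 136) = 136 + 0.73 × -80 = 77.6 → 78
G = 241 + 0.73 × (132 − 241) = 241 + 0.73 × -109 = 161.43 → 161
B = 202 + 0.73 × (169 − 202) = 202 + 0.73 × -33 = 177.91 → 178
So the blended color is (78, 161, 178), about #4ea1b2.

(78, 161, 178)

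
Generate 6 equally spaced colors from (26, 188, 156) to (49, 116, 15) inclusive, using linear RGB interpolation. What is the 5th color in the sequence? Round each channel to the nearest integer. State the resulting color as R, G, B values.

With 6 swatches and endpoints inclusive, swatch 5 sits at t = (5 − 1)/(6 − 1) = 4/5 ≈ 0.8.
R = 26 + 0.8 × (49 − 26) = 44.4 → 44
G = 188 + 0.8 × (116 − 188) = 130.4 → 130
B = 156 + 0.8 × (15 − 156) = 43.2 → 43

(44, 130, 43)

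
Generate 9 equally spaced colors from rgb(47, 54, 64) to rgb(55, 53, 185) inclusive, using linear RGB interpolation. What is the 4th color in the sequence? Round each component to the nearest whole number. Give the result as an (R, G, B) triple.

(50, 54, 109)

With 9 swatches and endpoints inclusive, swatch 4 sits at t = (4 − 1)/(9 − 1) = 3/8 ≈ 0.375.
R = 47 + 0.375 × (55 − 47) = 50 → 50
G = 54 + 0.375 × (53 − 54) = 53.625 → 54
B = 64 + 0.375 × (185 − 64) = 109.375 → 109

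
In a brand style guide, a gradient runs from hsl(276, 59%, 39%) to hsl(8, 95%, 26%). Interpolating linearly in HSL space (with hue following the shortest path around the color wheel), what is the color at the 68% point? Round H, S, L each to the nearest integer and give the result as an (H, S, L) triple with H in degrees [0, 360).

(339, 83, 30)

Hue: 8 − 276 = -268°, but |-268| > 180 so the shorter arc goes the other way: Δh = -268 + 360 = 92°.
H = 276 + 0.68 × (92) = 338.56 → 339°
S = 59 + 0.68 × (95 − 59) = 83.48 → 83%
L = 39 + 0.68 × (26 − 39) = 30.16 → 30%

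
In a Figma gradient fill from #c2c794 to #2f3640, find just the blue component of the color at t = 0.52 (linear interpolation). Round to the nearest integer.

104

B₁ = 148 (from #c2c794), B₂ = 64 (from #2f3640).
B = 148 + 0.52 × (64 − 148) = 104.32 → 104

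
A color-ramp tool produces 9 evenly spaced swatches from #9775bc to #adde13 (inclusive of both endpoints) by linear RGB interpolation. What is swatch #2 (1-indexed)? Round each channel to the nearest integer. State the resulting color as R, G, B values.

With 9 swatches and endpoints inclusive, swatch 2 sits at t = (2 − 1)/(9 − 1) = 1/8 ≈ 0.125.
#9775bc → (151, 117, 188); #adde13 → (173, 222, 19).
R = 151 + 0.125 × (173 − 151) = 153.75 → 154
G = 117 + 0.125 × (222 − 117) = 130.125 → 130
B = 188 + 0.125 × (19 − 188) = 166.875 → 167

(154, 130, 167)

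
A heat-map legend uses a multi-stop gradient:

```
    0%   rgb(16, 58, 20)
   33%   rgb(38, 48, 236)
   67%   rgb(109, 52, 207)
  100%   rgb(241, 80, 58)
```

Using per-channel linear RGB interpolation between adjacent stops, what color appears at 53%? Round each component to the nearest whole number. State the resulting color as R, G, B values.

53% lies between the 33% and 67% stops, so the local fraction is t = (53 − 33)/(67 − 33) = 20/34 ≈ 0.5882.
R = 38 + 0.5882 × (109 − 38) = 79.762 → 80
G = 48 + 0.5882 × (52 − 48) = 50.353 → 50
B = 236 + 0.5882 × (207 − 236) = 218.942 → 219

(80, 50, 219)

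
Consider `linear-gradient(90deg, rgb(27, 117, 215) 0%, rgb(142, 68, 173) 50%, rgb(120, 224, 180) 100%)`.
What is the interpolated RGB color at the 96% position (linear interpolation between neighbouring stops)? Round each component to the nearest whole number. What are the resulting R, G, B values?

(122, 212, 179)

96% lies between the 50% and 100% stops, so the local fraction is t = (96 − 50)/(100 − 50) = 46/50 ≈ 0.92.
R = 142 + 0.92 × (120 − 142) = 121.76 → 122
G = 68 + 0.92 × (224 − 68) = 211.52 → 212
B = 173 + 0.92 × (180 − 173) = 179.44 → 179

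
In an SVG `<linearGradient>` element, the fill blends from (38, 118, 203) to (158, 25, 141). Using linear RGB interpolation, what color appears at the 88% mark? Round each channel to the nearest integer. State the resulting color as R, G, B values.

(144, 36, 148)

88% corresponds to t = 0.88.
R = 38 + 0.88 × (158 − 38) = 38 + 0.88 × 120 = 143.6 → 144
G = 118 + 0.88 × (25 − 118) = 118 + 0.88 × -93 = 36.16 → 36
B = 203 + 0.88 × (141 − 203) = 203 + 0.88 × -62 = 148.44 → 148
So the blended color is (144, 36, 148), about #902494.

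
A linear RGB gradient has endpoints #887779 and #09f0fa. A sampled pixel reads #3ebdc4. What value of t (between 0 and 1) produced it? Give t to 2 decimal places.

Invert the lerp on the B channel (largest span, 129): t = (196 − 121) / (250 − 121) = 75/129 = 0.5814.
Check on R: (62 − 136)/(9 − 136) = 0.5827 ✓

0.58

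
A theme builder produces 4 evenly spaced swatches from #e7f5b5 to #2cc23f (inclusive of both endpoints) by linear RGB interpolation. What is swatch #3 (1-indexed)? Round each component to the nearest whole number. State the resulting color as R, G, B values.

With 4 swatches and endpoints inclusive, swatch 3 sits at t = (3 − 1)/(4 − 1) = 2/3 ≈ 0.6667.
#e7f5b5 → (231, 245, 181); #2cc23f → (44, 194, 63).
R = 231 + 0.6667 × (44 − 231) = 106.327 → 106
G = 245 + 0.6667 × (194 − 245) = 210.998 → 211
B = 181 + 0.6667 × (63 − 181) = 102.329 → 102

(106, 211, 102)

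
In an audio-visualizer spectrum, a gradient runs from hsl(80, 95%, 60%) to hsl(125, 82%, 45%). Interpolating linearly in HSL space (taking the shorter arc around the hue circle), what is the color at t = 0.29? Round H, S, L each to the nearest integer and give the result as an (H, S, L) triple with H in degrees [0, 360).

Hue arc: Δh = 125 − 80 = 45° (|Δh| ≤ 180, already the shorter path).
H = 80 + 0.29 × (45) = 93.05 → 93°
S = 95 + 0.29 × (82 − 95) = 91.23 → 91%
L = 60 + 0.29 × (45 − 60) = 55.65 → 56%

(93, 91, 56)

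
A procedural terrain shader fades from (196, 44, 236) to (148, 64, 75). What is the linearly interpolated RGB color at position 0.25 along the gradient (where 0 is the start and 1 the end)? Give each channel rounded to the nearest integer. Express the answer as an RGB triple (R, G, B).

R = 196 + 0.25 × (148 − 196) = 196 + 0.25 × -48 = 184 → 184
G = 44 + 0.25 × (64 − 44) = 44 + 0.25 × 20 = 49 → 49
B = 236 + 0.25 × (75 − 236) = 236 + 0.25 × -161 = 195.75 → 196
So the blended color is (184, 49, 196), about #b831c4.

(184, 49, 196)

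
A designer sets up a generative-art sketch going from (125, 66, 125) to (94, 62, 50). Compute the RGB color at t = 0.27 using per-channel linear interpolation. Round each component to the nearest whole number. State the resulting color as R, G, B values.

(117, 65, 105)

R = 125 + 0.27 × (94 − 125) = 125 + 0.27 × -31 = 116.63 → 117
G = 66 + 0.27 × (62 − 66) = 66 + 0.27 × -4 = 64.92 → 65
B = 125 + 0.27 × (50 − 125) = 125 + 0.27 × -75 = 104.75 → 105
So the blended color is (117, 65, 105), about #754169.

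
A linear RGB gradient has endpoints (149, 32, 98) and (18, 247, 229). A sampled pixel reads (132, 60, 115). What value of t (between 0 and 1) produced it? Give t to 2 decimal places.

0.13

Invert the lerp on the G channel (largest span, 215): t = (60 − 32) / (247 − 32) = 28/215 = 0.13023.
Check on R: (132 − 149)/(18 − 149) = 0.1298 ✓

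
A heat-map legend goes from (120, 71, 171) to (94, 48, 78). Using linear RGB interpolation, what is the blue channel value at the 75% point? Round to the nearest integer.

101

B = 171 + 0.75 × (78 − 171) = 101.25 → 101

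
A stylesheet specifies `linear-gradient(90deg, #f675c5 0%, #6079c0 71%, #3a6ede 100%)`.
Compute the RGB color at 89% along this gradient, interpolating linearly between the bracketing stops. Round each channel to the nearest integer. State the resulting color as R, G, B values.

89% lies between the 71% and 100% stops, so the local fraction is t = (89 − 71)/(100 − 71) = 18/29 ≈ 0.6207.
#6079c0 → (96, 121, 192); #3a6ede → (58, 110, 222).
R = 96 + 0.6207 × (58 − 96) = 72.413 → 72
G = 121 + 0.6207 × (110 − 121) = 114.172 → 114
B = 192 + 0.6207 × (222 − 192) = 210.621 → 211

(72, 114, 211)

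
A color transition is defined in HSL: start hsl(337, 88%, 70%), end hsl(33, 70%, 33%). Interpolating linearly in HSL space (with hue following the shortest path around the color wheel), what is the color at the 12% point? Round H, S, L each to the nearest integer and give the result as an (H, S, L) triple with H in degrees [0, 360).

Hue: 33 − 337 = -304°, but |-304| > 180 so the shorter arc goes the other way: Δh = -304 + 360 = 56°.
H = 337 + 0.12 × (56) = 343.72 → 344°
S = 88 + 0.12 × (70 − 88) = 85.84 → 86%
L = 70 + 0.12 × (33 − 70) = 65.56 → 66%

(344, 86, 66)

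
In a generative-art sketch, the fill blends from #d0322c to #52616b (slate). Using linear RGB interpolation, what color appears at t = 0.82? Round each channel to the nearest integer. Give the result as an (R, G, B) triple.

#d0322c → (208, 50, 44); #52616b → (82, 97, 107).
R = 208 + 0.82 × (82 − 208) = 208 + 0.82 × -126 = 104.68 → 105
G = 50 + 0.82 × (97 − 50) = 50 + 0.82 × 47 = 88.54 → 89
B = 44 + 0.82 × (107 − 44) = 44 + 0.82 × 63 = 95.66 → 96

(105, 89, 96)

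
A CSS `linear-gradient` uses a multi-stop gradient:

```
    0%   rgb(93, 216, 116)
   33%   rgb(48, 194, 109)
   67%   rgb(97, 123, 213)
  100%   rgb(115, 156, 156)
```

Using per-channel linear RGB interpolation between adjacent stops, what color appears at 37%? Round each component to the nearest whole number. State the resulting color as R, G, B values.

37% lies between the 33% and 67% stops, so the local fraction is t = (37 − 33)/(67 − 33) = 4/34 ≈ 0.1176.
R = 48 + 0.1176 × (97 − 48) = 53.762 → 54
G = 194 + 0.1176 × (123 − 194) = 185.65 → 186
B = 109 + 0.1176 × (213 − 109) = 121.23 → 121

(54, 186, 121)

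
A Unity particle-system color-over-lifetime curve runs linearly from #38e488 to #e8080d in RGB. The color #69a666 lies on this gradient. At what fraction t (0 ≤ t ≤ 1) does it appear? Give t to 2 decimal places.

Invert the lerp on the G channel (largest span, 220): t = (166 − 228) / (8 − 228) = -62/-220 = 0.28182.
Check on R: (105 − 56)/(232 − 56) = 0.2784 ✓

0.28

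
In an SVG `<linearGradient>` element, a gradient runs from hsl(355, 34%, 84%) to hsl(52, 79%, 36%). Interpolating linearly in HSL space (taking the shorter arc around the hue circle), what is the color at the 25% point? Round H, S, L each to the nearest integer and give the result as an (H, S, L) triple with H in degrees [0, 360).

(9, 45, 72)

Hue: 52 − 355 = -303°, but |-303| > 180 so the shorter arc goes the other way: Δh = -303 + 360 = 57°.
H = 355 + 0.25 × (57) = 369.25 → 369 → 369 mod 360 = 9°
S = 34 + 0.25 × (79 − 34) = 45.25 → 45%
L = 84 + 0.25 × (36 − 84) = 72 → 72%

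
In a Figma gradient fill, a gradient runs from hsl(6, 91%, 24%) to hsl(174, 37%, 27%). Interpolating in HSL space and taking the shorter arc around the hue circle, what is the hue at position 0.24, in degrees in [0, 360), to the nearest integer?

46

Hue arc: Δh = 174 − 6 = 168° (|Δh| ≤ 180, already the shorter path).
H = 6 + 0.24 × (168) = 46.32 → 46°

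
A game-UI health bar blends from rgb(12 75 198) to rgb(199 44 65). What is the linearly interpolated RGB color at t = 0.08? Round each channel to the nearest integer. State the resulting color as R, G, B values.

R = 12 + 0.08 × (199 − 12) = 12 + 0.08 × 187 = 26.96 → 27
G = 75 + 0.08 × (44 − 75) = 75 + 0.08 × -31 = 72.52 → 73
B = 198 + 0.08 × (65 − 198) = 198 + 0.08 × -133 = 187.36 → 187

(27, 73, 187)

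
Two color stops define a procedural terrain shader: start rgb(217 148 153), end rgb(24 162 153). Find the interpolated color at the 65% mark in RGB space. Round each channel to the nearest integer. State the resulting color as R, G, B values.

(92, 157, 153)

65% corresponds to t = 0.65.
R = 217 + 0.65 × (24 − 217) = 217 + 0.65 × -193 = 91.55 → 92
G = 148 + 0.65 × (162 − 148) = 148 + 0.65 × 14 = 157.1 → 157
B = 153 + 0.65 × (153 − 153) = 153 + 0.65 × 0 = 153 → 153
So the blended color is (92, 157, 153), about #5c9d99.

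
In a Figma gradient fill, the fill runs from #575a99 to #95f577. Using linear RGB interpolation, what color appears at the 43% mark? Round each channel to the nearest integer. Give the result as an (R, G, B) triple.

#575a99 → (87, 90, 153); #95f577 → (149, 245, 119).
43% corresponds to t = 0.43.
R = 87 + 0.43 × (149 − 87) = 87 + 0.43 × 62 = 113.66 → 114
G = 90 + 0.43 × (245 − 90) = 90 + 0.43 × 155 = 156.65 → 157
B = 153 + 0.43 × (119 − 153) = 153 + 0.43 × -34 = 138.38 → 138

(114, 157, 138)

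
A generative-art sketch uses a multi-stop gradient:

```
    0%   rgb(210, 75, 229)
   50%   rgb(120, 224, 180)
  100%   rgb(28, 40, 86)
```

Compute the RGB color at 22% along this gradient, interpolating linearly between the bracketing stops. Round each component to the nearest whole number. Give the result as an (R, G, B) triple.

(170, 141, 207)

22% lies between the 0% and 50% stops, so the local fraction is t = (22 − 0)/(50 − 0) = 22/50 ≈ 0.44.
R = 210 + 0.44 × (120 − 210) = 170.4 → 170
G = 75 + 0.44 × (224 − 75) = 140.56 → 141
B = 229 + 0.44 × (180 − 229) = 207.44 → 207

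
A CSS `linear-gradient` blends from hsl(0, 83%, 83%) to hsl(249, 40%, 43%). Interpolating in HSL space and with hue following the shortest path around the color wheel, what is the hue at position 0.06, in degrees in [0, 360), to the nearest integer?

Hue: 249 − 0 = 249°, but |249| > 180 so the shorter arc goes the other way: Δh = 249 − 360 = -111°.
H = 0 + 0.06 × (-111) = -6.66 → -7 → -7 mod 360 = 353°

353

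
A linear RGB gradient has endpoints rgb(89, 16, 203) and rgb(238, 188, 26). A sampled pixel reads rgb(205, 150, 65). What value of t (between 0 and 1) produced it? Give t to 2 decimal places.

Invert the lerp on the B channel (largest span, 177): t = (65 − 203) / (26 − 203) = -138/-177 = 0.77966.
Check on R: (205 − 89)/(238 − 89) = 0.7785 ✓

0.78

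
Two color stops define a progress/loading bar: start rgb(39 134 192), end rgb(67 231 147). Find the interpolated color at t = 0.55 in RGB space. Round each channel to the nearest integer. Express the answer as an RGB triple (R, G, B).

R = 39 + 0.55 × (67 − 39) = 39 + 0.55 × 28 = 54.4 → 54
G = 134 + 0.55 × (231 − 134) = 134 + 0.55 × 97 = 187.35 → 187
B = 192 + 0.55 × (147 − 192) = 192 + 0.55 × -45 = 167.25 → 167
So the blended color is (54, 187, 167), about #36bba7.

(54, 187, 167)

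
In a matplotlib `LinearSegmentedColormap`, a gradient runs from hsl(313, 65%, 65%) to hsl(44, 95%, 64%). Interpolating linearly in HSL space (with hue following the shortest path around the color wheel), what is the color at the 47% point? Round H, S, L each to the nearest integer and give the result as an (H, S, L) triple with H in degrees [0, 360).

(356, 79, 65)

Hue: 44 − 313 = -269°, but |-269| > 180 so the shorter arc goes the other way: Δh = -269 + 360 = 91°.
H = 313 + 0.47 × (91) = 355.77 → 356°
S = 65 + 0.47 × (95 − 65) = 79.1 → 79%
L = 65 + 0.47 × (64 − 65) = 64.53 → 65%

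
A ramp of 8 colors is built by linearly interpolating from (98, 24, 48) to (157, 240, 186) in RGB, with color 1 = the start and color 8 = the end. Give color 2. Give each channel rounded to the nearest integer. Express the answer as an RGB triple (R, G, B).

With 8 swatches and endpoints inclusive, swatch 2 sits at t = (2 − 1)/(8 − 1) = 1/7 ≈ 0.1429.
R = 98 + 0.1429 × (157 − 98) = 106.431 → 106
G = 24 + 0.1429 × (240 − 24) = 54.866 → 55
B = 48 + 0.1429 × (186 − 48) = 67.72 → 68

(106, 55, 68)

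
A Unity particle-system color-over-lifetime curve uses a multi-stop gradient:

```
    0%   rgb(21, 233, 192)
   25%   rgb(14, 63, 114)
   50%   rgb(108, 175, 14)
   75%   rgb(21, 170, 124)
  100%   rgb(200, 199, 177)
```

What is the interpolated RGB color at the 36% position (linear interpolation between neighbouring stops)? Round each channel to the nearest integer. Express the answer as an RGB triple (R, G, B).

36% lies between the 25% and 50% stops, so the local fraction is t = (36 − 25)/(50 − 25) = 11/25 ≈ 0.44.
R = 14 + 0.44 × (108 − 14) = 55.36 → 55
G = 63 + 0.44 × (175 − 63) = 112.28 → 112
B = 114 + 0.44 × (14 − 114) = 70 → 70

(55, 112, 70)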